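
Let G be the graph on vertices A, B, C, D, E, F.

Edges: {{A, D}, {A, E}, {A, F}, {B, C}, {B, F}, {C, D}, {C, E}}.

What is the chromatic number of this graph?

3

The cycle C-E-A-F-B-C has odd length 5, so it cannot be 2-colored; at least 3 colors are needed.
One proper 3-coloring: A=red, B=blue, C=red, D=blue, E=blue, F=green. Each edge has distinct colors on its endpoints.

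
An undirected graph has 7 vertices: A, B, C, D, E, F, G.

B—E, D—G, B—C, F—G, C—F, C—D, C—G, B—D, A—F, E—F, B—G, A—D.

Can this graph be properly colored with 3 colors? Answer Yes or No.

B, C, D, G are pairwise adjacent (a clique of size 4), so at least 4 colors are needed.
So 3 colors are not enough.

No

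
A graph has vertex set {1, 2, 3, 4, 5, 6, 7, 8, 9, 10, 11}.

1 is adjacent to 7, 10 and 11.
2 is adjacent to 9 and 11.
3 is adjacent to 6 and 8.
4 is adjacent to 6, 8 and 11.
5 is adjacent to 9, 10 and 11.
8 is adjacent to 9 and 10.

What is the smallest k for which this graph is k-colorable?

3

The cycle 8-10-1-11-4-8 has odd length 5, so it cannot be 2-colored; at least 3 colors are needed.
3 colors suffice: color red → {6, 7, 8, 11}; color blue → {1, 2, 3, 4, 5}; color green → {9, 10}. No two adjacent vertices share a color.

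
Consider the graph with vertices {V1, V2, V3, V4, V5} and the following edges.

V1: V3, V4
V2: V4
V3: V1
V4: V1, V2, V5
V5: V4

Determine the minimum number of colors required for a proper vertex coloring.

V1 and V3 are adjacent, so at least 2 colors are needed.
2 colors suffice: color 1 → {V3, V4}; color 2 → {V1, V2, V5}. Every edge joins two different colors.

2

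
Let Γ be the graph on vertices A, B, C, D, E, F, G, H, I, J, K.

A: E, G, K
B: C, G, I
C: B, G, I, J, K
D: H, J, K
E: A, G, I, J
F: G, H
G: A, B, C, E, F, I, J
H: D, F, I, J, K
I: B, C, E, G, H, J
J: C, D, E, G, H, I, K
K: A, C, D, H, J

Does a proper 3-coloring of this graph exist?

No

E, G, I, J are mutually adjacent (a clique of size 4), so at least 4 colors are needed.
So 3 colors are not enough.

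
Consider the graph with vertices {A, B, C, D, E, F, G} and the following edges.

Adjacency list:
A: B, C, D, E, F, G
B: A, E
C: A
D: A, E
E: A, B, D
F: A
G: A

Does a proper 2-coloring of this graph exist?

A, B, E are mutually adjacent, so at least 3 colors are needed.
So 2 colors are not enough.

No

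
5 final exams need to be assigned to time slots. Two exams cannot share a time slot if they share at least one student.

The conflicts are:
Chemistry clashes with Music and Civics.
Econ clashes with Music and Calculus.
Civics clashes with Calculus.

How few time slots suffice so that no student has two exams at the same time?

The cycle Music-Econ-Calculus-Civics-Chemistry-Music has odd length 5, so it cannot be 2-colored; at least 3 time slots are needed.
3 time slots suffice: Chemistry=1, Econ=2, Music=3, Civics=2, Calculus=1. Each listed conflict is separated.

3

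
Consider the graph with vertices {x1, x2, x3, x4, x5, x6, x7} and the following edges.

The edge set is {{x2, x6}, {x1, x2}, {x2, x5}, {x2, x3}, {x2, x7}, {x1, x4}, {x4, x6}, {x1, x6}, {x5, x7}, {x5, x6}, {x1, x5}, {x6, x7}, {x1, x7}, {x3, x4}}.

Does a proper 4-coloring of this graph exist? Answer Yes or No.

No

x1, x2, x5, x6, x7 form a clique, so at least 5 colors are needed.
So 4 colors are not enough.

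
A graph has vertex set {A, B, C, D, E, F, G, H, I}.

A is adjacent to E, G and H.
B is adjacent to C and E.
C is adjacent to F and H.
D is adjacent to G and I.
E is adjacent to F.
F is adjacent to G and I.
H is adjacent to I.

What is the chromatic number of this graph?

3

The cycle F-I-H-A-G-F has odd length 5, so it cannot be 2-colored; at least 3 colors are needed.
A valid assignment using 3 colors: A=green, B=red, C=blue, D=red, E=blue, F=red, G=blue, H=red, I=blue. Each edge has distinct colors on its endpoints.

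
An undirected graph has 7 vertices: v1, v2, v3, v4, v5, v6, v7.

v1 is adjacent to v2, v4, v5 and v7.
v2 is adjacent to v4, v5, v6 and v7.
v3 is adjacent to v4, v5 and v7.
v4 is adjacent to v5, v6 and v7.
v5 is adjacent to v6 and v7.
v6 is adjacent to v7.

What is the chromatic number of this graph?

v1, v2, v4, v5, v7 are pairwise adjacent (a clique of size 5), so at least 5 colors are needed.
5 colors suffice: color 1 → {v5}; color 2 → {v7}; color 3 → {v4}; color 4 → {v2, v3}; color 5 → {v1, v6}. No two adjacent vertices share a color.

5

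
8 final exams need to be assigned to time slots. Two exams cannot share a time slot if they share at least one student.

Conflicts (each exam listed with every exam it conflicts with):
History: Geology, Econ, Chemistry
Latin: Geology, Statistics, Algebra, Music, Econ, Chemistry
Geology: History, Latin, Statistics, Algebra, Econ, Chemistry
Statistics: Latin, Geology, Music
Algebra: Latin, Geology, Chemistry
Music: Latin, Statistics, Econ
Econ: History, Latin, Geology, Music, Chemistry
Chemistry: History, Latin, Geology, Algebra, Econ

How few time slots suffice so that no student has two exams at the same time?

4

History, Geology, Econ, Chemistry pairwise conflict, so at least 4 time slots are needed.
4 time slots suffice: History=1, Latin=1, Geology=2, Statistics=3, Algebra=3, Music=2, Econ=3, Chemistry=4. Every pair that conflicts lands in different time slots.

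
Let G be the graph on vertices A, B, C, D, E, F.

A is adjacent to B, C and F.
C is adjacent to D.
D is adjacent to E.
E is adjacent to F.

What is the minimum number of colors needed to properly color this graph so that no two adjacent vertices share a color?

The cycle A-F-E-D-C-A has odd length 5, so it cannot be 2-colored; at least 3 colors are needed.
One proper 3-coloring: A=1, B=2, C=2, D=3, E=1, F=2. Every edge joins two different colors.

3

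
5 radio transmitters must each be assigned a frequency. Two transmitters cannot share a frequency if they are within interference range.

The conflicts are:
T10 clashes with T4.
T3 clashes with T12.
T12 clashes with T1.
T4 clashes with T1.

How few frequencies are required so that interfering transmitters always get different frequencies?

2

T10 and T4 conflict, so at least 2 frequencies are needed.
2 frequencies suffice: frequency 1 → {T12, T4}; frequency 2 → {T10, T3, T1}. No two conflicting transmitters share a frequency.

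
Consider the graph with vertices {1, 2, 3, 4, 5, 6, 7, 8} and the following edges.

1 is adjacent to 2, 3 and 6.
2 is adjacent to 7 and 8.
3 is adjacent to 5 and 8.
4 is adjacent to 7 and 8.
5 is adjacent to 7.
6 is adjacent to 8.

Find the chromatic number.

The cycle 2-1-3-5-7-2 has odd length 5, so it cannot be 2-colored; at least 3 colors are needed.
One proper 3-coloring: 1=red, 2=blue, 3=blue, 4=blue, 5=green, 6=blue, 7=red, 8=red. Each edge has distinct colors on its endpoints.

3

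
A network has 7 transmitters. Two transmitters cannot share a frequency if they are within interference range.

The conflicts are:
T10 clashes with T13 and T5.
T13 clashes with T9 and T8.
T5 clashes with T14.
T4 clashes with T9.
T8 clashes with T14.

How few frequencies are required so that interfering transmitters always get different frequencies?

3

The cycle T14-T8-T13-T10-T5-T14 has odd length 5, so it cannot be 2-colored; at least 3 frequencies are needed.
3 frequencies suffice: frequency 1 → {T13, T4, T14}; frequency 2 → {T10, T9, T8}; frequency 3 → {T5}. Every pair that conflicts lands in different frequencies.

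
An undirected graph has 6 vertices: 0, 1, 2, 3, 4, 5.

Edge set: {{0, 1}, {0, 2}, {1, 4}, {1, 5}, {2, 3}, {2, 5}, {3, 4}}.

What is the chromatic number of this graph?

3

The cycle 1-4-3-2-5-1 has odd length 5, so it cannot be 2-colored; at least 3 colors are needed.
3 colors suffice: color a → {1, 2}; color b → {0, 3, 5}; color c → {4}. No two adjacent vertices share a color.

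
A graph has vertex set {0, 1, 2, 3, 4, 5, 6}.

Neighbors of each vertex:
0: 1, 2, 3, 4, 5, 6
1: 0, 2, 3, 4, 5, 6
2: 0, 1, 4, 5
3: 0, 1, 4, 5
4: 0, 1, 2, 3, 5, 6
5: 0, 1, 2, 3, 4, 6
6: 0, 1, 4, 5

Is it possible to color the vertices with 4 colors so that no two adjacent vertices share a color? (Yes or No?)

No

0, 1, 2, 4, 5 are pairwise adjacent (a clique of size 5), so at least 5 colors are needed.
So 4 colors are not enough.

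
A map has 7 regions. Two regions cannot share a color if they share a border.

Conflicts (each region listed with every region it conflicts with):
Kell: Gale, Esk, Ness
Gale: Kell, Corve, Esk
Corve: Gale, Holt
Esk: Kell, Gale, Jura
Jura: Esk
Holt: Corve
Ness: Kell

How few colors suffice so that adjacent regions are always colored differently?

3

Kell, Gale, Esk all conflict with each other, so at least 3 colors are needed.
3 colors suffice: Kell=1, Gale=3, Corve=1, Esk=2, Jura=1, Holt=2, Ness=2. Each listed conflict is separated.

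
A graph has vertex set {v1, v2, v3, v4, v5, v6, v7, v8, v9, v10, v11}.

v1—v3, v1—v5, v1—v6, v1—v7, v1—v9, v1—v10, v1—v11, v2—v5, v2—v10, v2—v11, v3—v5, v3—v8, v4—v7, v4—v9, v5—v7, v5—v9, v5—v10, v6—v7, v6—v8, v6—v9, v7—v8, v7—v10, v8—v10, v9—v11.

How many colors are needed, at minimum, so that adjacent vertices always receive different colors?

v1, v5, v7, v10 are pairwise adjacent (a clique of size 4), so at least 4 colors are needed.
4 colors suffice: color 1 → {v1, v2, v4, v8}; color 2 → {v3, v7, v9}; color 3 → {v5, v6, v11}; color 4 → {v10}. Every edge joins two different colors.

4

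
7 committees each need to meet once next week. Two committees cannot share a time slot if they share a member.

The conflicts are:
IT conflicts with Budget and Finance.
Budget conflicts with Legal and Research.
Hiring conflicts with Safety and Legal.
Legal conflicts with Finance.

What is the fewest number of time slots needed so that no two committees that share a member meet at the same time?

Budget and Legal conflict, so at least 2 time slots are needed.
2 time slots suffice: time slot 1 → {Budget, Hiring, Finance}; time slot 2 → {IT, Safety, Legal, Research}. Every pair that conflicts lands in different time slots.

2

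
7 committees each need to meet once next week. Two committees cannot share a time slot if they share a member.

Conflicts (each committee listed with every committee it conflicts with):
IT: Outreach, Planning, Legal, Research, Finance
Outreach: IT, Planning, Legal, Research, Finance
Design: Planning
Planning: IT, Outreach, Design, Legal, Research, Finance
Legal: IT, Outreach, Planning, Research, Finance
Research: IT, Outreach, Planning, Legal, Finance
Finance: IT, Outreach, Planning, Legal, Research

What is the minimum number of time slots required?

IT, Outreach, Planning, Legal, Research, Finance all conflict with each other, so at least 6 time slots are needed.
6 time slots suffice: IT=3, Outreach=2, Design=2, Planning=1, Legal=5, Research=6, Finance=4. Each listed conflict is separated.

6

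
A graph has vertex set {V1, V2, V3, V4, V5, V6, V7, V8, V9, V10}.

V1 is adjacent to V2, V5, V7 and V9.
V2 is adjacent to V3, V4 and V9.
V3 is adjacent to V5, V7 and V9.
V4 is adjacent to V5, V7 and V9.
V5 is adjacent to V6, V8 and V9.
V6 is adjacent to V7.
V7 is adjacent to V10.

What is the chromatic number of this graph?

3

V2, V4, V9 form a triangle, so at least 3 colors are needed.
A valid assignment using 3 colors: V1=3, V2=1, V3=3, V4=3, V5=1, V6=2, V7=1, V8=2, V9=2, V10=2. No two adjacent vertices share a color.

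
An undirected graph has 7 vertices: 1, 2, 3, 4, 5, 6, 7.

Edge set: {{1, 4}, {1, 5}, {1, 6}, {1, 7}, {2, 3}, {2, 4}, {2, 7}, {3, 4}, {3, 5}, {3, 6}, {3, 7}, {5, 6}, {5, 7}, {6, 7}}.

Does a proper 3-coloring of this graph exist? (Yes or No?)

No

3, 5, 6, 7 are mutually adjacent (a clique of size 4), so at least 4 colors are needed.
So 3 colors are not enough.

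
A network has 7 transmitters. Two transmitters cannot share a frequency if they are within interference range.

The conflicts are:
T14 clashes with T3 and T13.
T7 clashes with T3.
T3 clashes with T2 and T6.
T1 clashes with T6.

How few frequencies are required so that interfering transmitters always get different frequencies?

T3 and T2 conflict, so at least 2 frequencies are needed.
2 frequencies suffice: frequency 1 → {T3, T1, T13}; frequency 2 → {T14, T7, T2, T6}. Each listed conflict is separated.

2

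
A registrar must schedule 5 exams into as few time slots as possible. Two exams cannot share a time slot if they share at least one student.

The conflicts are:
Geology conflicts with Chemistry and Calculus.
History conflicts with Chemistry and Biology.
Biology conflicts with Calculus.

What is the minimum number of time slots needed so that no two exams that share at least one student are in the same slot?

The cycle Biology-Calculus-Geology-Chemistry-History-Biology has odd length 5, so it cannot be 2-colored; at least 3 time slots are needed.
3 time slots suffice: time slot 1 → {Geology, Biology}; time slot 2 → {Chemistry, Calculus}; time slot 3 → {History}. Each listed conflict is separated.

3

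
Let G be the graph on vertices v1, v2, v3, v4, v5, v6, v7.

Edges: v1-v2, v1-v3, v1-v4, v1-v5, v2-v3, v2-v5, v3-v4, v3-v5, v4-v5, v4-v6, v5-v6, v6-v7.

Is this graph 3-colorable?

v1, v2, v3, v5 are pairwise adjacent (a clique of size 4), so at least 4 colors are needed.
So 3 colors are not enough.

No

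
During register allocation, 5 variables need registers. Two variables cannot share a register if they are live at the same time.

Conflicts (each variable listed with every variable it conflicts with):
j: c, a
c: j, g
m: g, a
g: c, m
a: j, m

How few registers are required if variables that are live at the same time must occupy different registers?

The cycle g-m-a-j-c-g has odd length 5, so it cannot be 2-colored; at least 3 registers are needed.
A valid assignment using 3 registers: j=2, c=1, m=2, g=3, a=1. Every pair that conflicts lands in different registers.

3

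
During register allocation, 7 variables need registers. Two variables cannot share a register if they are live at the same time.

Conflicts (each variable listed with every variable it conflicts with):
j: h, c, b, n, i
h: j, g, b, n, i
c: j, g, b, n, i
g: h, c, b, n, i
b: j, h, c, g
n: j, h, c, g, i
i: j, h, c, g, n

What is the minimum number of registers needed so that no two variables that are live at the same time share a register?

4

j, c, n, i are mutually in conflict, so at least 4 registers are needed.
4 registers suffice: j=1, h=3, c=3, g=1, b=2, n=2, i=4. Each listed conflict is separated.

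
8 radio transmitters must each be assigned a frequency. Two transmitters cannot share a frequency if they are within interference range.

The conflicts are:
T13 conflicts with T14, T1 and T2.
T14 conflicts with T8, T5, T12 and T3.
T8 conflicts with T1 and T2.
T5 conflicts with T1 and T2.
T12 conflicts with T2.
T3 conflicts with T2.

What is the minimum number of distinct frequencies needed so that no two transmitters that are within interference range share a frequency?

2

T14 and T12 conflict, so at least 2 frequencies are needed.
A valid assignment using 2 frequencies: T13=2, T14=1, T8=2, T5=2, T12=2, T3=2, T1=1, T2=1. Every pair that conflicts lands in different frequencies.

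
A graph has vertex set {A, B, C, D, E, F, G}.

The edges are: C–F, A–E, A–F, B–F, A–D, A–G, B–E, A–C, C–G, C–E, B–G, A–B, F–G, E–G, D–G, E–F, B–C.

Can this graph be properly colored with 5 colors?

No

A, B, C, E, F, G form a clique, so at least 6 colors are needed.
So 5 colors are not enough.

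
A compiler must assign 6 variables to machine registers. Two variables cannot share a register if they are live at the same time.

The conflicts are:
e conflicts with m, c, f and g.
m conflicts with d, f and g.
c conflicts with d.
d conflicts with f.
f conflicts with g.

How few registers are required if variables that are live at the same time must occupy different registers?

4

e, m, f, g all conflict with each other, so at least 4 registers are needed.
4 registers suffice: register 1 → {c, f}; register 2 → {e, d}; register 3 → {m}; register 4 → {g}. Each listed conflict is separated.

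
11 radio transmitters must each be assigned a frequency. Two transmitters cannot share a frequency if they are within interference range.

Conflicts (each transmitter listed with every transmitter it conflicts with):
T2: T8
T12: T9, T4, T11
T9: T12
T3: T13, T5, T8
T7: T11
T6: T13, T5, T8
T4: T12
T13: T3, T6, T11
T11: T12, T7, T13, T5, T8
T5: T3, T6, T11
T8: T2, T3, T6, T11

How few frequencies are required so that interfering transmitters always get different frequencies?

2

T12 and T4 conflict, so at least 2 frequencies are needed.
2 frequencies suffice: frequency 1 → {T2, T9, T3, T6, T4, T11}; frequency 2 → {T12, T7, T13, T5, T8}. Each listed conflict is separated.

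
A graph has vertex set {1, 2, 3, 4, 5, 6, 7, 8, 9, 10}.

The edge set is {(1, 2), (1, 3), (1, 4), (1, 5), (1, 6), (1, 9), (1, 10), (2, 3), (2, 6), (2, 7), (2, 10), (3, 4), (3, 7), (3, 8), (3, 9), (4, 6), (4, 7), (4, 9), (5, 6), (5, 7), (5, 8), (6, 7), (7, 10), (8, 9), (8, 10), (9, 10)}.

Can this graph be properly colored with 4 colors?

The chromatic number is 4. 1, 3, 4, 9 form a clique, so at least 4 colors are needed.
4 colors suffice: color red → {1, 7, 8}; color blue → {3, 6, 10}; color green → {2, 5, 9}; color yellow → {4}.
That is already a proper 4-coloring.

Yes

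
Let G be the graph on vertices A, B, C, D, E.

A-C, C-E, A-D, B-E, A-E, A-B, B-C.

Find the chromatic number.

4

A, B, C, E form a clique, so at least 4 colors are needed.
4 colors suffice: color 1 → {A}; color 2 → {B, D}; color 3 → {C}; color 4 → {E}. Each edge has distinct colors on its endpoints.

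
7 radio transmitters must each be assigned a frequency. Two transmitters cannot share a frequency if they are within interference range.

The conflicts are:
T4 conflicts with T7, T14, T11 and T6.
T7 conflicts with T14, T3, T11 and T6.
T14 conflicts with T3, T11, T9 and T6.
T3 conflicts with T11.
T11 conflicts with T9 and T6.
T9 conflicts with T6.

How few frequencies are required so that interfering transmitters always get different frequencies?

T4, T7, T14, T11, T6 pairwise conflict, so at least 5 frequencies are needed.
Using 5 frequencies: T4=5, T7=4, T14=2, T3=3, T11=1, T9=4, T6=3. Each listed conflict is separated.

5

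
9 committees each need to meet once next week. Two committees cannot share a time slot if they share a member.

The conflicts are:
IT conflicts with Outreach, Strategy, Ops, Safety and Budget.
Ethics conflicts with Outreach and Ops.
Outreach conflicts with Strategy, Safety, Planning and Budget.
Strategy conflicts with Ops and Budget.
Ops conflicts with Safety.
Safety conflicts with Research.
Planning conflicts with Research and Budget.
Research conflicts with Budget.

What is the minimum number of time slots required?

IT, Outreach, Strategy, Budget all conflict with each other, so at least 4 time slots are needed.
Using 4 time slots: IT=3, Ethics=2, Outreach=1, Strategy=4, Ops=1, Safety=2, Planning=3, Research=1, Budget=2. Each listed conflict is separated.

4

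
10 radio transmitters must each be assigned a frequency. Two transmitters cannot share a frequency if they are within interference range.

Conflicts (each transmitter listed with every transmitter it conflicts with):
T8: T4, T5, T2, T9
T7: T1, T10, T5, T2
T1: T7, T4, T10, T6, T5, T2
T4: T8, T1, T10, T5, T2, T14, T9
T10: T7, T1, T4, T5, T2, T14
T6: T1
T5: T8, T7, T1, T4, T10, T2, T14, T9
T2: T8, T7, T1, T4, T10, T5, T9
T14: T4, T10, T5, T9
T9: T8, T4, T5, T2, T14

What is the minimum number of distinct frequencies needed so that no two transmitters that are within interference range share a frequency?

5

T7, T1, T10, T5, T2 pairwise conflict, so at least 5 frequencies are needed.
5 frequencies suffice: frequency 1 → {T6, T5}; frequency 2 → {T2, T14}; frequency 3 → {T7, T4}; frequency 4 → {T1, T9}; frequency 5 → {T8, T10}. Each listed conflict is separated.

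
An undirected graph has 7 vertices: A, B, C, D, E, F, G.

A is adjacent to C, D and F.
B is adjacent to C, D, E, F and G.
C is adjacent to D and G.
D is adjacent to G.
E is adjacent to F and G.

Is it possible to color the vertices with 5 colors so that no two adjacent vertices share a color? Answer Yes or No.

The chromatic number is 4. B, C, D, G form a clique, so at least 4 colors are needed.
4 colors suffice: A=red, B=red, C=blue, D=yellow, E=blue, F=green, G=green.
Since 5 ≥ 4, a proper 5-coloring certainly exists.

Yes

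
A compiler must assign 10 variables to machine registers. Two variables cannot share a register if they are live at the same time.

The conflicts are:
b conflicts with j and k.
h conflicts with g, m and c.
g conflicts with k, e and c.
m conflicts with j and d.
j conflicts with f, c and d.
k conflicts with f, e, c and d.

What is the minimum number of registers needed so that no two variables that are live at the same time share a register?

g, k, e are mutually in conflict, so at least 3 registers are needed.
3 registers suffice: register 1 → {h, j, k}; register 2 → {b, f, e, c, d}; register 3 → {g, m}. No two conflicting variables share a register.

3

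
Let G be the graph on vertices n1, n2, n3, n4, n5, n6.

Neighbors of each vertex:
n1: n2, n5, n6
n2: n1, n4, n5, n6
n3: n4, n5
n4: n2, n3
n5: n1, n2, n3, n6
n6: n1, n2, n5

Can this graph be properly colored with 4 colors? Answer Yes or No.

The chromatic number is 4. n1, n2, n5, n6 are mutually adjacent (a clique of size 4), so at least 4 colors are needed.
One proper 4-coloring: n1=4, n2=2, n3=2, n4=1, n5=1, n6=3.
That is already a proper 4-coloring.

Yes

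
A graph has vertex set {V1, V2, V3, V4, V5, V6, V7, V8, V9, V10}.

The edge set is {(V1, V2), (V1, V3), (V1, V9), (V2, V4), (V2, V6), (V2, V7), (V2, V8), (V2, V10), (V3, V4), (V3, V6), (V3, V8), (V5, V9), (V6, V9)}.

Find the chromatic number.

2

V2 and V7 are adjacent, so at least 2 colors are needed.
2 colors suffice: V1=2, V2=1, V3=1, V4=2, V5=2, V6=2, V7=2, V8=2, V9=1, V10=2. Every edge joins two different colors.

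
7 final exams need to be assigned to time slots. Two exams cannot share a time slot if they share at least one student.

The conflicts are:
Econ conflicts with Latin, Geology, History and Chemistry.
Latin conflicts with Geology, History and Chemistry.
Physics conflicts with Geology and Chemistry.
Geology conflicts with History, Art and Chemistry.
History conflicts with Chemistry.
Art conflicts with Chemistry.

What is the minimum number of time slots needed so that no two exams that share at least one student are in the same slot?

5

Econ, Latin, Geology, History, Chemistry all conflict with each other, so at least 5 time slots are needed.
A valid assignment using 5 time slots: Econ=3, Latin=5, Physics=3, Geology=2, History=4, Art=3, Chemistry=1. Every pair that conflicts lands in different time slots.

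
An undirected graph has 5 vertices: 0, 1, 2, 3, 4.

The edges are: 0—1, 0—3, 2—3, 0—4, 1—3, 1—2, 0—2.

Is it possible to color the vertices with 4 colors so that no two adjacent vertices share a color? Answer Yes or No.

Yes

The chromatic number is 4. 0, 1, 2, 3 form a clique, so at least 4 colors are needed.
4 colors suffice: color red → {0}; color blue → {2, 4}; color green → {1}; color yellow → {3}.
That is already a proper 4-coloring.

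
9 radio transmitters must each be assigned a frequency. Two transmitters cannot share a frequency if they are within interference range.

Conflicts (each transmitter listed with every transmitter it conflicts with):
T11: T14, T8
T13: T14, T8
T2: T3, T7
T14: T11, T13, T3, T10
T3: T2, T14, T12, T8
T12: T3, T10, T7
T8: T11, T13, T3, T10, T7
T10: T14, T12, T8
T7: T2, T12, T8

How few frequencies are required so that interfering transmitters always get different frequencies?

2

T2 and T3 conflict, so at least 2 frequencies are needed.
Using 2 frequencies: T11=2, T13=2, T2=1, T14=1, T3=2, T12=1, T8=1, T10=2, T7=2. Every pair that conflicts lands in different frequencies.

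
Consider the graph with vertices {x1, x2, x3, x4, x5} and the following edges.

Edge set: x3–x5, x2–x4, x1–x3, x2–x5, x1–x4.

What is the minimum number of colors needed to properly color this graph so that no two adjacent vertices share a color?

3

The cycle x4-x1-x3-x5-x2-x4 has odd length 5, so it cannot be 2-colored; at least 3 colors are needed.
3 colors suffice: x1=2, x2=2, x3=1, x4=1, x5=3. Each edge has distinct colors on its endpoints.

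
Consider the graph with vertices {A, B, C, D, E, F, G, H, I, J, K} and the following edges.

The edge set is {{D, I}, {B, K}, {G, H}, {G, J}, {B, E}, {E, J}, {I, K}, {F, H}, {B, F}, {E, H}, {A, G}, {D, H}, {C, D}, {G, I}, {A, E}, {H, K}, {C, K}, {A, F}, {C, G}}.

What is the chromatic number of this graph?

2

B and F are adjacent, so at least 2 colors are needed.
2 colors suffice: A=blue, B=blue, C=blue, D=red, E=red, F=red, G=red, H=blue, I=blue, J=blue, K=red. Each edge has distinct colors on its endpoints.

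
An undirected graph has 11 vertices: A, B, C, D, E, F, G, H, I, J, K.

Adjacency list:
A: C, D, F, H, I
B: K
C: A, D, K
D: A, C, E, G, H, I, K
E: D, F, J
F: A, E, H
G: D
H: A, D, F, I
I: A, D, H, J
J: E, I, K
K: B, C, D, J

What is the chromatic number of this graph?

4

A, D, H, I are pairwise adjacent (a clique of size 4), so at least 4 colors are needed.
4 colors suffice: A=2, B=1, C=3, D=1, E=2, F=1, G=2, H=4, I=3, J=1, K=2. No two adjacent vertices share a color.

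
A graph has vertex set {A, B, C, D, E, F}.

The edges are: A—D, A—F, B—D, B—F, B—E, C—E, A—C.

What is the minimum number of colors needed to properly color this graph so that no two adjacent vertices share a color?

3

The cycle C-A-D-B-E-C has odd length 5, so it cannot be 2-colored; at least 3 colors are needed.
3 colors suffice: color red → {A, B}; color blue → {D, E, F}; color green → {C}. Each edge has distinct colors on its endpoints.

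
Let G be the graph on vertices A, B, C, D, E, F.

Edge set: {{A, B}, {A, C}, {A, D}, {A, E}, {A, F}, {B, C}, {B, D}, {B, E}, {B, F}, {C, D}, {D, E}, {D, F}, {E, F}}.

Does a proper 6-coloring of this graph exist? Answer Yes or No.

Yes

The chromatic number is 5. A, B, D, E, F are pairwise adjacent (a clique of size 5), so at least 5 colors are needed.
5 colors suffice: color 1 → {B}; color 2 → {D}; color 3 → {A}; color 4 → {C, F}; color 5 → {E}.
Since 6 ≥ 5, a proper 6-coloring certainly exists.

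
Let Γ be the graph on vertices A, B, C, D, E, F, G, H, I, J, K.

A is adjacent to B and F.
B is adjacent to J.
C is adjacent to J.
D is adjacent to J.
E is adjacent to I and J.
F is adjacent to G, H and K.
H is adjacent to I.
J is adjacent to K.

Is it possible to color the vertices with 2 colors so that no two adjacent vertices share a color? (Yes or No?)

No

The cycle B-A-F-K-J-B has odd length 5, so it cannot be 2-colored; at least 3 colors are needed.
So 2 colors are not enough.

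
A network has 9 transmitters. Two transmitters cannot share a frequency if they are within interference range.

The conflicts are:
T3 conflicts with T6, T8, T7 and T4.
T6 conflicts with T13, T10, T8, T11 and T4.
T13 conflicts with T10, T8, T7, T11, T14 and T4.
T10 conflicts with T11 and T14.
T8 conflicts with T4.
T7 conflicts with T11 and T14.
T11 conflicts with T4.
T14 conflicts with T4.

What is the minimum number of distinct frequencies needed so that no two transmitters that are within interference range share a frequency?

4

T6, T13, T10, T11 are mutually in conflict, so at least 4 frequencies are needed.
A valid assignment using 4 frequencies: T3=1, T6=2, T13=1, T10=3, T8=4, T7=3, T11=4, T14=2, T4=3. No two conflicting transmitters share a frequency.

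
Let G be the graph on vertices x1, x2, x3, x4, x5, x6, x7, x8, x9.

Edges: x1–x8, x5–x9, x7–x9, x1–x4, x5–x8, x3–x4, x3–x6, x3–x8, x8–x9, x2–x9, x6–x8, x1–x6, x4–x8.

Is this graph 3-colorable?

The chromatic number is 3. x5, x8, x9 are mutually adjacent, so at least 3 colors are needed.
3 colors suffice: color 1 → {x2, x7, x8}; color 2 → {x1, x3, x9}; color 3 → {x4, x5, x6}.
That is already a proper 3-coloring.

Yes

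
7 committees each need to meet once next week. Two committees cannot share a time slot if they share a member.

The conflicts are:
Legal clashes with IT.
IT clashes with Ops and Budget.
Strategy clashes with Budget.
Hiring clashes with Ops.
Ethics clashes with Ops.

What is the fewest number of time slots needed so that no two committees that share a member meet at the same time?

Ethics and Ops conflict, so at least 2 time slots are needed.
Using 2 time slots: Legal=1, IT=2, Strategy=2, Hiring=2, Ethics=2, Ops=1, Budget=1. Every pair that conflicts lands in different time slots.

2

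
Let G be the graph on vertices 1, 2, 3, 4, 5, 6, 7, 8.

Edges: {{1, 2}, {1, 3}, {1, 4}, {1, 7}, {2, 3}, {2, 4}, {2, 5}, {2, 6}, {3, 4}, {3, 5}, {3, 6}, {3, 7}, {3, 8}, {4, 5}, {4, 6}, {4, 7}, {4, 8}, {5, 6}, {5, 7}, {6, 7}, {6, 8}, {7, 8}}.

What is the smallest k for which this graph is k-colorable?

5

3, 4, 6, 7, 8 are pairwise adjacent (a clique of size 5), so at least 5 colors are needed.
5 colors suffice: color red → {3}; color blue → {4}; color green → {1, 6}; color yellow → {2, 7}; color purple → {5, 8}. Every edge joins two different colors.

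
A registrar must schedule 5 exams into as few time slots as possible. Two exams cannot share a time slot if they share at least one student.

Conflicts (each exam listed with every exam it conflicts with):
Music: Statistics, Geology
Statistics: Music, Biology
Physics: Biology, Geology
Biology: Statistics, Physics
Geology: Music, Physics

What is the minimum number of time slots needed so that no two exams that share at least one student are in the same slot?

3

The cycle Geology-Physics-Biology-Statistics-Music-Geology has odd length 5, so it cannot be 2-colored; at least 3 time slots are needed.
Using 3 time slots: Music=2, Statistics=3, Physics=2, Biology=1, Geology=1. Every pair that conflicts lands in different time slots.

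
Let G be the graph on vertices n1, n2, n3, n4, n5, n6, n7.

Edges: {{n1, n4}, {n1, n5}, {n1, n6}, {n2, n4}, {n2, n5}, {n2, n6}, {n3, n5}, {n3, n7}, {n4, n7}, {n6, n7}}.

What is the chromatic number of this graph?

3

The cycle n3-n7-n4-n2-n5-n3 has odd length 5, so it cannot be 2-colored; at least 3 colors are needed.
3 colors suffice: color 1 → {n4, n5, n6}; color 2 → {n1, n2, n7}; color 3 → {n3}. No two adjacent vertices share a color.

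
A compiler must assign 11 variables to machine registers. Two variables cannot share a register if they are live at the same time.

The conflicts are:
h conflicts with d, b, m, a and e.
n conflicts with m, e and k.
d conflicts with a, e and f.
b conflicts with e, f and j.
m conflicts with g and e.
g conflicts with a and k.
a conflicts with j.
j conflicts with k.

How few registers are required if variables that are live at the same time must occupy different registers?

h, m, e all conflict with each other, so at least 3 registers are needed.
3 registers suffice: register 1 → {h, n, g, f, j}; register 2 → {a, e, k}; register 3 → {d, b, m}. Each listed conflict is separated.

3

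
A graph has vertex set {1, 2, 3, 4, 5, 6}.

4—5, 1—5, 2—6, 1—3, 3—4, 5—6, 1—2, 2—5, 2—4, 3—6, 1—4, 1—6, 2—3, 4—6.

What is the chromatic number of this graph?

5

1, 2, 3, 4, 6 are pairwise adjacent (a clique of size 5), so at least 5 colors are needed.
5 colors suffice: color red → {1}; color blue → {4}; color green → {6}; color yellow → {2}; color purple → {3, 5}. Every edge joins two different colors.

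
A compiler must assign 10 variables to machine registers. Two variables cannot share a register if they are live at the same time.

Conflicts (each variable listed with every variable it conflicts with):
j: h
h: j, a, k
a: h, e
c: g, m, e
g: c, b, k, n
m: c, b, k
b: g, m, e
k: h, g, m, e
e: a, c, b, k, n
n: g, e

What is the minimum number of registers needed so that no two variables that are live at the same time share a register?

c and e conflict, so at least 2 registers are needed.
Using 2 registers: j=2, h=1, a=2, c=2, g=1, m=1, b=2, k=2, e=1, n=2. Every pair that conflicts lands in different registers.

2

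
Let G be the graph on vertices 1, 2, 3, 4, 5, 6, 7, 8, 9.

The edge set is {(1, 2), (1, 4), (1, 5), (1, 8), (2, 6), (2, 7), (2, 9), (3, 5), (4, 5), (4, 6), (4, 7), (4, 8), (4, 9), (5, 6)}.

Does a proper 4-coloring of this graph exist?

Yes

The chromatic number is 3. 4, 5, 6 are pairwise adjacent, so at least 3 colors are needed.
3 colors suffice: color red → {2, 3, 4}; color blue → {5, 7, 8, 9}; color green → {1, 6}.
Since 4 ≥ 3, a proper 4-coloring certainly exists.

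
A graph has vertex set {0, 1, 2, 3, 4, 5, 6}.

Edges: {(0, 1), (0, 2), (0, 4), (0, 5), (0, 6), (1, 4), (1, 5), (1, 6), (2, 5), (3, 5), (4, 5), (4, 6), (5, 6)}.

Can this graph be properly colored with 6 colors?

Yes

The chromatic number is 5. 0, 1, 4, 5, 6 form a clique, so at least 5 colors are needed.
5 colors suffice: color a → {5}; color b → {0, 3}; color c → {2, 6}; color d → {1}; color e → {4}.
Since 6 ≥ 5, a proper 6-coloring certainly exists.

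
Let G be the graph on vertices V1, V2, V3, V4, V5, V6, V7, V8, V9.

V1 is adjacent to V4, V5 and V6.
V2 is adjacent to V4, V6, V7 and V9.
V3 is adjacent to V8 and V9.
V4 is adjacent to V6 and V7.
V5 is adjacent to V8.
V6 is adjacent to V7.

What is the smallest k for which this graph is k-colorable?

V2, V4, V6, V7 are mutually adjacent (a clique of size 4), so at least 4 colors are needed.
4 colors suffice: V1=1, V2=1, V3=3, V4=2, V5=2, V6=3, V7=4, V8=1, V9=2. Each edge has distinct colors on its endpoints.

4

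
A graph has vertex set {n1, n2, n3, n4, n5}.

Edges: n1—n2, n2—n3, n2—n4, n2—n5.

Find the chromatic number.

2

n2 and n5 are adjacent, so at least 2 colors are needed.
One proper 2-coloring: n1=B, n2=R, n3=B, n4=B, n5=B. Every edge joins two different colors.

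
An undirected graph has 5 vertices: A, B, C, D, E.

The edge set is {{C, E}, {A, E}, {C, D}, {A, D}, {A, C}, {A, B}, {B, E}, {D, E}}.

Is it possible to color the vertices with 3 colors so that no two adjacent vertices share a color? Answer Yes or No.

A, C, D, E are pairwise adjacent (a clique of size 4), so at least 4 colors are needed.
So 3 colors are not enough.

No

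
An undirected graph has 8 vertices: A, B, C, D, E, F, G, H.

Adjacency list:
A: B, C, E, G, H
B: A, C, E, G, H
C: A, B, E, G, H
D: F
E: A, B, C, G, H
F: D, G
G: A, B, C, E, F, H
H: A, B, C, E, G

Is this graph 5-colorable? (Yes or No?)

No

A, B, C, E, G, H are mutually adjacent (a clique of size 6), so at least 6 colors are needed.
So 5 colors are not enough.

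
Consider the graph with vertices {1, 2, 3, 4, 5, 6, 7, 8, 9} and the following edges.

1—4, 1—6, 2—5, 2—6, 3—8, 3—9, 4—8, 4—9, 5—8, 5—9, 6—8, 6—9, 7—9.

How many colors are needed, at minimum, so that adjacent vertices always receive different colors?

2

7 and 9 are adjacent, so at least 2 colors are needed.
2 colors suffice: color red → {1, 2, 8, 9}; color blue → {3, 4, 5, 6, 7}. Each edge has distinct colors on its endpoints.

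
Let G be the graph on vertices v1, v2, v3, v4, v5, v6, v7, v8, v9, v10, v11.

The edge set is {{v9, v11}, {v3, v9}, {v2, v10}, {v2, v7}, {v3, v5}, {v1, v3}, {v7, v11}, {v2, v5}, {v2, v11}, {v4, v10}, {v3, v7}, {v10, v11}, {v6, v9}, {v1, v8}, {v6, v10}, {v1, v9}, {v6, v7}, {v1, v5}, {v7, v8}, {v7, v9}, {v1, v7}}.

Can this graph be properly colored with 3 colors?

No

v1, v3, v7, v9 form a clique, so at least 4 colors are needed.
So 3 colors are not enough.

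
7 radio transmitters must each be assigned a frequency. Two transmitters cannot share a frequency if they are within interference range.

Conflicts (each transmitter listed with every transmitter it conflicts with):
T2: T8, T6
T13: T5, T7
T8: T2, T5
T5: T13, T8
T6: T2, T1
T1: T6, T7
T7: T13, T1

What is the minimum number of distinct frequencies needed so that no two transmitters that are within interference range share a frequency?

3

The cycle T7-T13-T5-T8-T2-T6-T1-T7 has odd length 7, so it cannot be 2-colored; at least 3 frequencies are needed.
Using 3 frequencies: T2=3, T13=1, T8=1, T5=2, T6=2, T1=1, T7=2. Each listed conflict is separated.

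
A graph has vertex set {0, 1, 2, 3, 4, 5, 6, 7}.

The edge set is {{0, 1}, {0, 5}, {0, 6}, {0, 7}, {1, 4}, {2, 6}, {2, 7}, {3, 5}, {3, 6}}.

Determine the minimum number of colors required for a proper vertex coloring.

2

3 and 6 are adjacent, so at least 2 colors are needed.
One proper 2-coloring: 0=a, 1=b, 2=a, 3=a, 4=a, 5=b, 6=b, 7=b. Each edge has distinct colors on its endpoints.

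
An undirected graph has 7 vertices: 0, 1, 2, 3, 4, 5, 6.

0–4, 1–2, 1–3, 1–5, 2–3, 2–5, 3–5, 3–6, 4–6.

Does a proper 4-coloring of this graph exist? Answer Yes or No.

Yes

The chromatic number is 4. 1, 2, 3, 5 form a clique, so at least 4 colors are needed.
4 colors suffice: color red → {3, 4}; color blue → {0, 5, 6}; color green → {1}; color yellow → {2}.
That is already a proper 4-coloring.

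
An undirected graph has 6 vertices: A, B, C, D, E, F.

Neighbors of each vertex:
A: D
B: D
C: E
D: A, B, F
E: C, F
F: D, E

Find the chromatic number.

C and E are adjacent, so at least 2 colors are needed.
2 colors suffice: A=2, B=2, C=2, D=1, E=1, F=2. Every edge joins two different colors.

2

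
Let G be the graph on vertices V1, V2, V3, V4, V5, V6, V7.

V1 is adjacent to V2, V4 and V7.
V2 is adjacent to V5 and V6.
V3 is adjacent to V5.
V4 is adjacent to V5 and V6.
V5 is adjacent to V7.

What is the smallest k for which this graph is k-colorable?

V3 and V5 are adjacent, so at least 2 colors are needed.
One proper 2-coloring: V1=1, V2=2, V3=2, V4=2, V5=1, V6=1, V7=2. Every edge joins two different colors.

2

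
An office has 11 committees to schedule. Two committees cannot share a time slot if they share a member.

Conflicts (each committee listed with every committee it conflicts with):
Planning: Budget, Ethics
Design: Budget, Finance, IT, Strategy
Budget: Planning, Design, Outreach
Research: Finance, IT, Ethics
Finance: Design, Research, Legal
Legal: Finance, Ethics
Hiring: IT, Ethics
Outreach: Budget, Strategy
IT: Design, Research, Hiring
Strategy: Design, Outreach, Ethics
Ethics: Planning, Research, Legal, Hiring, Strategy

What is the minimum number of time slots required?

3

The cycle Ethics-Planning-Budget-Outreach-Strategy-Ethics has odd length 5, so it cannot be 2-colored; at least 3 time slots are needed.
Using 3 time slots: Planning=3, Design=1, Budget=2, Research=3, Finance=2, Legal=3, Hiring=3, Outreach=1, IT=2, Strategy=2, Ethics=1. Every pair that conflicts lands in different time slots.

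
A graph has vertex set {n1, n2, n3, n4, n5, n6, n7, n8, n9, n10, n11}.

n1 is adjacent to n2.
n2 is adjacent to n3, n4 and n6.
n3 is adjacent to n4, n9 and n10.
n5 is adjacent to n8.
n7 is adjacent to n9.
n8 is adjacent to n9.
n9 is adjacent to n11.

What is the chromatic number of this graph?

3

n2, n3, n4 form a triangle, so at least 3 colors are needed.
A valid assignment using 3 colors: n1=1, n2=2, n3=1, n4=3, n5=2, n6=1, n7=1, n8=1, n9=2, n10=2, n11=1. No two adjacent vertices share a color.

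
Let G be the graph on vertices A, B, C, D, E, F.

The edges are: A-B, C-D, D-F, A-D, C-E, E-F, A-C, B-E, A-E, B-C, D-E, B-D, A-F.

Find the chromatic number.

5

A, B, C, D, E are pairwise adjacent (a clique of size 5), so at least 5 colors are needed.
5 colors suffice: color 1 → {D}; color 2 → {E}; color 3 → {A}; color 4 → {B, F}; color 5 → {C}. No two adjacent vertices share a color.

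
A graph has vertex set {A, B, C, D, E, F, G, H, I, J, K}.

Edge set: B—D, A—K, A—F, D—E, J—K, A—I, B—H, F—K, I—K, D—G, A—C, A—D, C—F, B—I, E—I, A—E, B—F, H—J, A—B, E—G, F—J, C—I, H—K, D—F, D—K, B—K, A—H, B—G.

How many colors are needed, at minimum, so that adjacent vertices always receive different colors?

5

A, B, D, F, K form a clique, so at least 5 colors are needed.
5 colors suffice: color 1 → {A, G, J}; color 2 → {B, C, E}; color 3 → {K}; color 4 → {F, H, I}; color 5 → {D}. Every edge joins two different colors.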